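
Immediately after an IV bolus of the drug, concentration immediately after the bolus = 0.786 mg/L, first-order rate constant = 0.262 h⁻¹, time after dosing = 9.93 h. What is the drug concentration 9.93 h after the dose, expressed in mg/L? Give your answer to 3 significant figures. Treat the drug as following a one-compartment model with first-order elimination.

0.0583 mg/L

C = C₀ · e^(−k·t) = 0.7860 × e^(−0.2620 × 9.93)
  = 0.7860 × 0.07415 = 0.05828 mg/L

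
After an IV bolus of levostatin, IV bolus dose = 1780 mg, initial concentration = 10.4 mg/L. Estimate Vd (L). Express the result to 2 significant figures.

170 L

Vd = Dose / C₀ = 1780 / 10.4 = 171.2 L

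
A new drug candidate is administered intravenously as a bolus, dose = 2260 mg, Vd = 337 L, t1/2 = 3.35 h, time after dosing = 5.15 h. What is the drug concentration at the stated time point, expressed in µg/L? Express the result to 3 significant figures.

2310 µg/L

C₀ = Dose / Vd = 2260 / 337 = 6.706 mg/L
k = ln2 / t½ = 0.693147 / 3.35 = 0.2069 h⁻¹
C = C₀ · e^(−k·t) = 6.706 × e^(−0.2069 × 5.15)
  = 6.706 × 0.3445 = 2.310 mg/L
Convert: 2.310 mg/L × 1000 = 2310 µg/L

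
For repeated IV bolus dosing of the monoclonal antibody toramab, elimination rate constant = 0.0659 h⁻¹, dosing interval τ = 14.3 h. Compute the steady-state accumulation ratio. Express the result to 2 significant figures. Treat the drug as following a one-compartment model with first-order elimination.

e^(−kτ) = e^(−0.06590 × 14.3) = 0.3897
Accumulation ratio R = 1 / (1 − e^(−kτ)) = 1 / (1 − 0.3897) = 1.639

1.6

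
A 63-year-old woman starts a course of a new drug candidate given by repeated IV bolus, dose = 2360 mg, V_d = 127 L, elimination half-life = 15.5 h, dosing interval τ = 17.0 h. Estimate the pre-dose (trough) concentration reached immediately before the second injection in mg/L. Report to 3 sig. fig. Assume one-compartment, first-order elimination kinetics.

C₀ per dose = Dose / Vd = 2360 / 127 = 18.58 mg/L
k = ln2 / t½ = 0.693147 / 15.5 = 0.04472 h⁻¹
Fraction remaining after one interval: r = e^(−kτ) = e^(−0.04472 × 17.0) = 0.4676
Before dose 2, 1 dose has been given (aged 1τ).
C_trough = C₀ × r = 18.58 × 0.4676 = 8.688 mg/L

8.69 mg/L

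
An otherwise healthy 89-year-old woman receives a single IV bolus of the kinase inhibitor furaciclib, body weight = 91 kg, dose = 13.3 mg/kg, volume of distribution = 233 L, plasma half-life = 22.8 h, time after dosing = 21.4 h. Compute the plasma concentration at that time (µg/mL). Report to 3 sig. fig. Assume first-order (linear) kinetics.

Total dose = 13.3 × 91 = 1210 mg
C₀ = Dose / Vd = 1210 / 233 = 5.193 mg/L
k = ln2 / t½ = 0.693147 / 22.8 = 0.03040 h⁻¹
C = C₀ · e^(−k·t) = 5.193 × e^(−0.03040 × 21.4)
  = 5.193 × 0.5218 = 2.710 mg/L
(2.710 mg/L = 2.710 µg/mL)

2.71 µg/mL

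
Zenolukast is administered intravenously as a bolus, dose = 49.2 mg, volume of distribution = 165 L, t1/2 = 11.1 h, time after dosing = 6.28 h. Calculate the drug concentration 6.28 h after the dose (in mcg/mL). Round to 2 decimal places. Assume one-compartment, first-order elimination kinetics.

0.20 mcg/mL

C₀ = Dose / Vd = 49.20 / 165 = 0.2982 mg/L
k = ln2 / t½ = 0.693147 / 11.1 = 0.06245 h⁻¹
C = C₀ · e^(−k·t) = 0.2982 × e^(−0.06245 × 6.28)
  = 0.2982 × 0.6756 = 0.2015 mg/L
(0.2015 mg/L = 0.2015 mcg/mL)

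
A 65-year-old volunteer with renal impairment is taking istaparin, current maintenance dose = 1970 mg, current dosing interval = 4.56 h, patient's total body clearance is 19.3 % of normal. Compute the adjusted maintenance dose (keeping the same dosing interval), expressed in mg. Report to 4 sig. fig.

380.2 mg

To keep the same average steady-state level, dosing rate must scale with clearance.
CL ratio = 19.3 / 100 = 0.1930
New dose (same interval) = 1970 × 0.1930 = 380.2 mg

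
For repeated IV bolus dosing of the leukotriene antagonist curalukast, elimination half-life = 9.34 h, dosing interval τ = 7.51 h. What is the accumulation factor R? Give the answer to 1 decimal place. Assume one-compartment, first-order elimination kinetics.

2.3

k = ln2 / t½ = 0.693147 / 9.34 = 0.07421 h⁻¹
e^(−kτ) = e^(−0.07421 × 7.51) = 0.5727
Accumulation ratio R = 1 / (1 − e^(−kτ)) = 1 / (1 − 0.5727) = 2.340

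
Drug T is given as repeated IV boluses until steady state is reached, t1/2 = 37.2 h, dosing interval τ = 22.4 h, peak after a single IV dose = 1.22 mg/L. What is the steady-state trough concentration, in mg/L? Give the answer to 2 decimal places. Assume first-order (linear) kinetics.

2.36 mg/L

k = ln2 / t½ = 0.693147 / 37.2 = 0.01863 h⁻¹
e^(−kτ) = e^(−0.01863 × 22.4) = 0.6588
Accumulation ratio R = 1 / (1 − e^(−kτ)) = 1 / (1 − 0.6588) = 2.931
Steady-state trough = C₀ × R × e^(−kτ) = 1.22 × 2.931 × 0.6588 = 2.356 mg/L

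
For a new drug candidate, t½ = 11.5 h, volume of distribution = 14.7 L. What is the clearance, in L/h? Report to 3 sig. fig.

0.886 L/h

k = ln2 / t½ = 0.693147 / 11.5 = 0.06027 h⁻¹
CL = k × Vd = 0.06027 × 14.7 = 0.8860 L/h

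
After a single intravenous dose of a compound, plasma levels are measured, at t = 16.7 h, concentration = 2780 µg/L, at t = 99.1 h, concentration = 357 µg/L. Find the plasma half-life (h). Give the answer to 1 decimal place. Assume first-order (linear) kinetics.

k = ln(C₁/C₂) / (t₂ − t₁) = ln(2780/357) / (99.1 − 16.7)
  = 2.052 / 82.40 = 0.02490 h⁻¹
t½ = ln2 / k = 0.693147 / 0.02490 = 27.84 h

27.8 h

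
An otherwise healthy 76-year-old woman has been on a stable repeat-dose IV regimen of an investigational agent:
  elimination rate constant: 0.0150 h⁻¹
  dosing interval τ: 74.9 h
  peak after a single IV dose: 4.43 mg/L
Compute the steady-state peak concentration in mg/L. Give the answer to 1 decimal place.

6.6 mg/L

e^(−kτ) = e^(−0.01500 × 74.9) = 0.3251
Accumulation ratio R = 1 / (1 − e^(−kτ)) = 1 / (1 − 0.3251) = 1.482
Steady-state peak = C₀ × R = 4.43 × 1.482 = 6.565 mg/L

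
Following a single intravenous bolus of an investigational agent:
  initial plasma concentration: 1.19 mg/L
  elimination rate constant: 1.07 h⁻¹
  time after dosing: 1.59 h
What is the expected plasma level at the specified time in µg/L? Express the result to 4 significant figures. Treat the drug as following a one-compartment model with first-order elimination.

C = C₀ · e^(−k·t) = 1.190 × e^(−1.070 × 1.59)
  = 1.190 × 0.1824 = 0.2171 mg/L
Convert: 0.2171 mg/L × 1000 = 217.1 µg/L

217.1 µg/L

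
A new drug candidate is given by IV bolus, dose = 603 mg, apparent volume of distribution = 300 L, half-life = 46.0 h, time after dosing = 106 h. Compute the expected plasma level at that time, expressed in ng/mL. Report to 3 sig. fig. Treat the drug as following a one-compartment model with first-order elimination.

407 ng/mL

C₀ = Dose / Vd = 603.0 / 300 = 2.010 mg/L
k = ln2 / t½ = 0.693147 / 46.0 = 0.01507 h⁻¹
C = C₀ · e^(−k·t) = 2.010 × e^(−0.01507 × 106)
  = 2.010 × 0.2024 = 0.4068 mg/L
Convert: 0.4068 mg/L × 1000 = 406.8 ng/mL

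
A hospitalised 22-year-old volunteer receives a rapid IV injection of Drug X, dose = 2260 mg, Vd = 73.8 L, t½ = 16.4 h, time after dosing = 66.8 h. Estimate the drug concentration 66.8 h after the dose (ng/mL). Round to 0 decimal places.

1819 ng/mL

C₀ = Dose / Vd = 2260 / 73.8 = 30.62 mg/L
k = ln2 / t½ = 0.693147 / 16.4 = 0.04227 h⁻¹
C = C₀ · e^(−k·t) = 30.62 × e^(−0.04227 × 66.8)
  = 30.62 × 0.05939 = 1.819 mg/L
Convert: 1.819 mg/L × 1000 = 1819 ng/mL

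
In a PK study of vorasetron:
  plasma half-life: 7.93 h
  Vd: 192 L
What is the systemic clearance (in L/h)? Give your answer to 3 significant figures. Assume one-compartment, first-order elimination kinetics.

k = ln2 / t½ = 0.693147 / 7.93 = 0.08741 h⁻¹
CL = k × Vd = 0.08741 × 192 = 16.78 L/h

16.8 L/h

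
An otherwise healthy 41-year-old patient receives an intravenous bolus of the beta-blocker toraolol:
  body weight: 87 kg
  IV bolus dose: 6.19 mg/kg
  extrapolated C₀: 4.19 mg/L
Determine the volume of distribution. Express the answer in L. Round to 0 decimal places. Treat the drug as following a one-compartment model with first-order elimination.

129 L

Dose = 6.19 × 87 = 538.5 mg
Vd = Dose / C₀ = 538.5 / 4.19 = 128.5 L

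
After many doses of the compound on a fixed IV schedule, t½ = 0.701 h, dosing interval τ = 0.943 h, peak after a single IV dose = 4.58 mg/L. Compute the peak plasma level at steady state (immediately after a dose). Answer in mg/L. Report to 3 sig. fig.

7.55 mg/L

k = ln2 / t½ = 0.693147 / 0.701 = 0.9888 h⁻¹
e^(−kτ) = e^(−0.9888 × 0.943) = 0.3936
Accumulation ratio R = 1 / (1 − e^(−kτ)) = 1 / (1 − 0.3936) = 1.649
Steady-state peak = C₀ × R = 4.58 × 1.649 = 7.552 mg/L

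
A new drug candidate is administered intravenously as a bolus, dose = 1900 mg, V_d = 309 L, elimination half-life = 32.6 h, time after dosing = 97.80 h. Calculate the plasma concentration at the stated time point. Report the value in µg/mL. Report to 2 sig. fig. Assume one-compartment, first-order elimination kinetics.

0.77 µg/mL

C₀ = Dose / Vd = 1900 / 309 = 6.149 mg/L
k = ln2 / t½ = 0.693147 / 32.6 = 0.02126 h⁻¹
t / t½ = 97.80 / 32.6 = 3 half-lives
C = C₀ × (1/2)^3 = 6.149 × 0.1250 = 0.7686 mg/L
(0.7686 mg/L = 0.7686 µg/mL)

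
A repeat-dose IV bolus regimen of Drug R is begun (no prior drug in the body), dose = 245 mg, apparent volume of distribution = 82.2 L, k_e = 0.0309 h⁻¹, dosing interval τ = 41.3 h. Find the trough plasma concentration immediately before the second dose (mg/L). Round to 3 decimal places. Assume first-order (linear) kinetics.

0.832 mg/L

C₀ per dose = Dose / Vd = 245 / 82.2 = 2.981 mg/L
Fraction remaining after one interval: r = e^(−kτ) = e^(−0.03090 × 41.3) = 0.2791
Before dose 2, 1 dose has been given (aged 1τ).
C_trough = C₀ × r = 2.981 × 0.2791 = 0.8320 mg/L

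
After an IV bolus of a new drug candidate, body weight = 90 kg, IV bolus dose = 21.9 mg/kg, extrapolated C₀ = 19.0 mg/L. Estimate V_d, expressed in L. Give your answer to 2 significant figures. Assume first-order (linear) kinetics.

100 L

Dose = 21.9 × 90 = 1971 mg
Vd = Dose / C₀ = 1971 / 19.0 = 103.7 L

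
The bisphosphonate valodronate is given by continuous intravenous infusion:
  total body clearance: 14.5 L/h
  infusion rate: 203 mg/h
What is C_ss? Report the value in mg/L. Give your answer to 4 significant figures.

14.00 mg/L

At steady state Css = R₀ / CL = 203 / 14.50 = 14.00 mg/L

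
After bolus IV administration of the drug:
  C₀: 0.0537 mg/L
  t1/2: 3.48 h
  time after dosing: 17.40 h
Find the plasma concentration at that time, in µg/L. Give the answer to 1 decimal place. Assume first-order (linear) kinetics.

k = ln2 / t½ = 0.693147 / 3.48 = 0.1992 h⁻¹
t / t½ = 17.40 / 3.48 = 5 half-lives
C = C₀ × (1/2)^5 = 0.05370 × 0.03125 = 0.001678 mg/L
Convert: 0.001678 mg/L × 1000 = 1.678 µg/L

1.7 µg/L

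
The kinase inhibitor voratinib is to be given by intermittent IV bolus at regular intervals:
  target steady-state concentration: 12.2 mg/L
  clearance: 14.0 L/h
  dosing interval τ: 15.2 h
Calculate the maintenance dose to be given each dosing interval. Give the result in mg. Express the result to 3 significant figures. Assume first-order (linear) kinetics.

2600 mg

At steady state, Dose/τ = Css × CL.
Dose = Css × CL × τ = 12.2 × 14.00 × 15.2 = 2596 mg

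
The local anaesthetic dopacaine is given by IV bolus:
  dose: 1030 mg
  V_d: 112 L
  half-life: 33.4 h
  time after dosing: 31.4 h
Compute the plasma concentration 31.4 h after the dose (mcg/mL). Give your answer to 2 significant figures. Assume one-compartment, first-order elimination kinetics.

C₀ = Dose / Vd = 1030 / 112 = 9.196 mg/L
k = ln2 / t½ = 0.693147 / 33.4 = 0.02075 h⁻¹
C = C₀ · e^(−k·t) = 9.196 × e^(−0.02075 × 31.4)
  = 9.196 × 0.5212 = 4.793 mg/L
(4.793 mg/L = 4.793 mcg/mL)

4.8 mcg/mL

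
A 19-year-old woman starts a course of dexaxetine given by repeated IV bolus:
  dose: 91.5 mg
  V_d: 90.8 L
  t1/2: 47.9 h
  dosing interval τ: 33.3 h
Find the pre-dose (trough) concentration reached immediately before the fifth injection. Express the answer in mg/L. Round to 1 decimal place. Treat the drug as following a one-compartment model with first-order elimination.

1.4 mg/L

C₀ per dose = Dose / Vd = 91.5 / 90.8 = 1.008 mg/L
k = ln2 / t½ = 0.693147 / 47.9 = 0.01447 h⁻¹
Fraction remaining after one interval: r = e^(−kτ) = e^(−0.01447 × 33.3) = 0.6176
Before dose 5, 4 doses have been given (aged 1τ, 2τ, 3τ, 4τ).
C_trough = C₀ × (r + r² + … + r^4) = C₀ × r(1−r^4)/(1−r)
        = 1.008 × 0.6176 × (1 − 0.1455) / (1 − 0.6176) = 1.391 mg/L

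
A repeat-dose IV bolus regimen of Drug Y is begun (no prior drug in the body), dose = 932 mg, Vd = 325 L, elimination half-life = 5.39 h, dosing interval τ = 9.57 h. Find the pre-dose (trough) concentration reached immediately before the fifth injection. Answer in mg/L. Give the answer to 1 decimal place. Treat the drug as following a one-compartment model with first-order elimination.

1.2 mg/L

C₀ per dose = Dose / Vd = 932 / 325 = 2.868 mg/L
k = ln2 / t½ = 0.693147 / 5.39 = 0.1286 h⁻¹
Fraction remaining after one interval: r = e^(−kτ) = e^(−0.1286 × 9.57) = 0.2921
Before dose 5, 4 doses have been given (aged 1τ, 2τ, 3τ, 4τ).
C_trough = C₀ × (r + r² + … + r^4) = C₀ × r(1−r^4)/(1−r)
        = 2.868 × 0.2921 × (1 − 0.007280) / (1 − 0.2921) = 1.175 mg/L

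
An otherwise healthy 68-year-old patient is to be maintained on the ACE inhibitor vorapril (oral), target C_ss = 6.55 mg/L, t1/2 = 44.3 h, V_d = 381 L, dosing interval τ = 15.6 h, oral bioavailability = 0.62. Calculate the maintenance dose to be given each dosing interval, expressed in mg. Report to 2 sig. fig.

k = ln2 / t½ = 0.693147 / 44.3 = 0.01565 h⁻¹
CL = k × Vd = 0.01565 × 381 = 5.963 L/h
At steady state, F × (Dose/τ) = Css × CL.
Dose = Css × CL × τ / F = 6.55 × 5.963 × 15.6 / 0.62 = 982.7 mg

980 mg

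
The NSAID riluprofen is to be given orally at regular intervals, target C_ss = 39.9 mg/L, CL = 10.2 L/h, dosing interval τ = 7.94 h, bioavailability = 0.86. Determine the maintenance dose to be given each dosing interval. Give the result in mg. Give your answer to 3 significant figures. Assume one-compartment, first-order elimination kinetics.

3760 mg

At steady state, F × (Dose/τ) = Css × CL.
Dose = Css × CL × τ / F = 39.9 × 10.20 × 7.94 / 0.86 = 3757 mg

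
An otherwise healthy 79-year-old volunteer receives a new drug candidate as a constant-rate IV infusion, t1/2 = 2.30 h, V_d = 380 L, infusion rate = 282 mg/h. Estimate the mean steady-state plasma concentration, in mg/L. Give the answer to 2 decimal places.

2.46 mg/L

k = ln2 / t½ = 0.693147 / 2.30 = 0.3014 h⁻¹
CL = k × Vd = 0.3014 × 380 = 114.5 L/h
At steady state Css = R₀ / CL = 282 / 114.5 = 2.463 mg/L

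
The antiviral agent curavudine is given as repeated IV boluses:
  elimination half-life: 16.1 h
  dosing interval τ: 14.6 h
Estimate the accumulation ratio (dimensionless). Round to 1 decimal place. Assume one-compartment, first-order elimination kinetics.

k = ln2 / t½ = 0.693147 / 16.1 = 0.04305 h⁻¹
e^(−kτ) = e^(−0.04305 × 14.6) = 0.5334
Accumulation ratio R = 1 / (1 − e^(−kτ)) = 1 / (1 − 0.5334) = 2.143

2.1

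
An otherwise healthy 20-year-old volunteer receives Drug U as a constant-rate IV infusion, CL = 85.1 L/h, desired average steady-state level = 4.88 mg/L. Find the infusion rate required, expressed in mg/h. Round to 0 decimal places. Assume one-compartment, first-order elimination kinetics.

415 mg/h

At steady state, infusion rate R₀ = Css × CL = 4.88 × 85.10 = 415.3 mg/h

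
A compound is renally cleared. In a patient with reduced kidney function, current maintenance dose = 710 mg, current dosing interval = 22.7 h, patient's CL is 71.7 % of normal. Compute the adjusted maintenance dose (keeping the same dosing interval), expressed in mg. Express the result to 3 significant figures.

To keep the same average steady-state level, dosing rate must scale with clearance.
CL ratio = 71.7 / 100 = 0.7170
New dose (same interval) = 710 × 0.7170 = 509.1 mg

509 mg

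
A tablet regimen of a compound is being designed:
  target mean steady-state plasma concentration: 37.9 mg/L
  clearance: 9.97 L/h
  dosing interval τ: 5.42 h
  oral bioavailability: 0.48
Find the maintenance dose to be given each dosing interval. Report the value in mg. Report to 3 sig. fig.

4270 mg

At steady state, F × (Dose/τ) = Css × CL.
Dose = Css × CL × τ / F = 37.9 × 9.970 × 5.42 / 0.48 = 4267 mg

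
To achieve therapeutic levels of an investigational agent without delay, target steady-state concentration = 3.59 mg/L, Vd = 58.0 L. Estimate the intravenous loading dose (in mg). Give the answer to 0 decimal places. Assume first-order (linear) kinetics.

LD = Css × Vd = 3.59 × 58.0 = 208.2 mg

208 mg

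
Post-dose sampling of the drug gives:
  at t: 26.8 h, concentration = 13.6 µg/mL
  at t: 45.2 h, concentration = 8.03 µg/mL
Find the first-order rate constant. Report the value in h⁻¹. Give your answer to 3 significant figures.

k = ln(C₁/C₂) / (t₂ − t₁) = ln(13.6/8.03) / (45.2 − 26.8)
  = 0.5269 / 18.40 = 0.02864 h⁻¹

0.0286 h⁻¹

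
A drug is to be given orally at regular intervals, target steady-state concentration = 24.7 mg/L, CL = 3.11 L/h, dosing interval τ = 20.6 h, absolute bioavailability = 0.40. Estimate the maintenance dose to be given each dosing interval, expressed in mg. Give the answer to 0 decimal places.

3956 mg

At steady state, F × (Dose/τ) = Css × CL.
Dose = Css × CL × τ / F = 24.7 × 3.110 × 20.6 / 0.40 = 3956 mg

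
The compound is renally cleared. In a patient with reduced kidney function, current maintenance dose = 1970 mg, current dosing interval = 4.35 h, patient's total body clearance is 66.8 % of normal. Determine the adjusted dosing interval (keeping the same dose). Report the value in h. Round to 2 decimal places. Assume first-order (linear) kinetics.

6.51 h

To keep the same average steady-state level, dosing rate must scale with clearance.
CL ratio = 66.8 / 100 = 0.6680
New interval (same dose) = 4.35 / 0.6680 = 6.512 h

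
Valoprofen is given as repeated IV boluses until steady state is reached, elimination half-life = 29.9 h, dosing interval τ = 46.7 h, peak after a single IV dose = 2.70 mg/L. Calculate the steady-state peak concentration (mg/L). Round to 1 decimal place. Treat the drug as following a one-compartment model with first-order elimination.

k = ln2 / t½ = 0.693147 / 29.9 = 0.02318 h⁻¹
e^(−kτ) = e^(−0.02318 × 46.7) = 0.3387
Accumulation ratio R = 1 / (1 − e^(−kτ)) = 1 / (1 − 0.3387) = 1.512
Steady-state peak = C₀ × R = 2.70 × 1.512 = 4.082 mg/L

4.1 mg/L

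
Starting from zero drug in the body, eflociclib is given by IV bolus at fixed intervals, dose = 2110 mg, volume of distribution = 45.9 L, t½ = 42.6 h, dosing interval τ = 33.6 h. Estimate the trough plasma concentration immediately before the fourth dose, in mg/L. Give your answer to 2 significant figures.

C₀ per dose = Dose / Vd = 2110 / 45.9 = 45.97 mg/L
k = ln2 / t½ = 0.693147 / 42.6 = 0.01627 h⁻¹
Fraction remaining after one interval: r = e^(−kτ) = e^(−0.01627 × 33.6) = 0.5789
Before dose 4, 3 doses have been given (aged 1τ, 2τ, 3τ).
C_trough = C₀ × (r + r² + … + r^3) = C₀ × r(1−r^3)/(1−r)
        = 45.97 × 0.5789 × (1 − 0.1940) / (1 − 0.5789) = 50.94 mg/L

51 mg/L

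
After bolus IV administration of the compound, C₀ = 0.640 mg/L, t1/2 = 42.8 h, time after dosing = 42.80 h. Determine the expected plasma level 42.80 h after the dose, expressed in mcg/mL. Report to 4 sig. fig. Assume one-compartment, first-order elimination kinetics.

0.3200 mcg/mL

k = ln2 / t½ = 0.693147 / 42.8 = 0.01620 h⁻¹
t / t½ = 42.80 / 42.8 = 1 half-lives
C = C₀ × (1/2)^1 = 0.6400 × 0.5000 = 0.3200 mg/L
(0.3200 mg/L = 0.3200 mcg/mL)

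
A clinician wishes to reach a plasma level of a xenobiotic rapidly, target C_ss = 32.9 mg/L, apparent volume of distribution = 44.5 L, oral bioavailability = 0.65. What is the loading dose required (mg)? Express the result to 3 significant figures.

LD = Css × Vd / F = 32.9 × 44.5 / 0.65 = 2252 mg

2250 mg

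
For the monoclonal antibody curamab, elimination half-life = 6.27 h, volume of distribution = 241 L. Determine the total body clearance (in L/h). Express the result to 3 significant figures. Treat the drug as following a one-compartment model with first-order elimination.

k = ln2 / t½ = 0.693147 / 6.27 = 0.1105 h⁻¹
CL = k × Vd = 0.1105 × 241 = 26.63 L/h

26.6 L/h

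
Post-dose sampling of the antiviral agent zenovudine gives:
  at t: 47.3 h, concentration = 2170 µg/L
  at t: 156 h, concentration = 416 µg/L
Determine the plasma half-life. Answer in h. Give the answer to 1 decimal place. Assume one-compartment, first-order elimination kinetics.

k = ln(C₁/C₂) / (t₂ − t₁) = ln(2170/416) / (156 − 47.3)
  = 1.652 / 108.7 = 0.01520 h⁻¹
t½ = ln2 / k = 0.693147 / 0.01520 = 45.60 h

45.6 h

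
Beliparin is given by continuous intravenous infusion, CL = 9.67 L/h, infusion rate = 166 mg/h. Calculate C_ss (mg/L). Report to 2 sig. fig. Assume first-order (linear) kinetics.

17 mg/L

At steady state Css = R₀ / CL = 166 / 9.670 = 17.17 mg/L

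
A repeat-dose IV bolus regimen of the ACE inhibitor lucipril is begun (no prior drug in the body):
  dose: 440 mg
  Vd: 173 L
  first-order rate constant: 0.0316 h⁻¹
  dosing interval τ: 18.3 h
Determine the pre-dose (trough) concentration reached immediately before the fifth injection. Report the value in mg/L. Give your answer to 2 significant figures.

C₀ per dose = Dose / Vd = 440 / 173 = 2.543 mg/L
Fraction remaining after one interval: r = e^(−kτ) = e^(−0.03160 × 18.3) = 0.5609
Before dose 5, 4 doses have been given (aged 1τ, 2τ, 3τ, 4τ).
C_trough = C₀ × (r + r² + … + r^4) = C₀ × r(1−r^4)/(1−r)
        = 2.543 × 0.5609 × (1 − 0.09898) / (1 − 0.5609) = 2.927 mg/L

2.9 mg/L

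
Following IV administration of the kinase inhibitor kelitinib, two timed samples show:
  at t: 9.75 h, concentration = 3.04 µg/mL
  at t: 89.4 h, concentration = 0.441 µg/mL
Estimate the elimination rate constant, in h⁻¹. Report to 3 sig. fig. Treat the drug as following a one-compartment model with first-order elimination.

k = ln(C₁/C₂) / (t₂ − t₁) = ln(3.04/0.441) / (89.4 − 9.75)
  = 1.931 / 79.65 = 0.02424 h⁻¹

0.0242 h⁻¹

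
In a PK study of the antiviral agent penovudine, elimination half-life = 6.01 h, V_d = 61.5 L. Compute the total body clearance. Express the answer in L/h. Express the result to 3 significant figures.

k = ln2 / t½ = 0.693147 / 6.01 = 0.1153 h⁻¹
CL = k × Vd = 0.1153 × 61.5 = 7.091 L/h

7.09 L/h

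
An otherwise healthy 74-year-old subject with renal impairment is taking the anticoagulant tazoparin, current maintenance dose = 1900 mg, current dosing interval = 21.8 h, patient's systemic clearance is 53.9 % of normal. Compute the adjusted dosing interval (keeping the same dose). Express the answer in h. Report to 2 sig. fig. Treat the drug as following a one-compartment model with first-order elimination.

40 h

To keep the same average steady-state level, dosing rate must scale with clearance.
CL ratio = 53.9 / 100 = 0.5390
New interval (same dose) = 21.8 / 0.5390 = 40.45 h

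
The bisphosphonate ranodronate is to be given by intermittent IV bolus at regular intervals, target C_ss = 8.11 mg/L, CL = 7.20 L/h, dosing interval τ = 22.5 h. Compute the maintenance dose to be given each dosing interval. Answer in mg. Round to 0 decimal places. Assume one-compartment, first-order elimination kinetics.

At steady state, Dose/τ = Css × CL.
Dose = Css × CL × τ = 8.11 × 7.200 × 22.5 = 1314 mg

1314 mg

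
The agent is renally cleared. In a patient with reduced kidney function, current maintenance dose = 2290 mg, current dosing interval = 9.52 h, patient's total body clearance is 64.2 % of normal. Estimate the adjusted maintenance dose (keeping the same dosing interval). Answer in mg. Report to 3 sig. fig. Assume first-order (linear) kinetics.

To keep the same average steady-state level, dosing rate must scale with clearance.
CL ratio = 64.2 / 100 = 0.6420
New dose (same interval) = 2290 × 0.6420 = 1470 mg

1470 mg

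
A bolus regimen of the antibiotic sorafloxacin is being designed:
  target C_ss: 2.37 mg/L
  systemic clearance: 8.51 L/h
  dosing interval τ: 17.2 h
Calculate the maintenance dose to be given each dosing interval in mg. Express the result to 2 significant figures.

At steady state, Dose/τ = Css × CL.
Dose = Css × CL × τ = 2.37 × 8.510 × 17.2 = 346.9 mg

350 mg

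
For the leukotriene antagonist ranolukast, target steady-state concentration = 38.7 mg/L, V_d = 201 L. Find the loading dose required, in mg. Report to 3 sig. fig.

7780 mg

LD = Css × Vd = 38.7 × 201 = 7779 mg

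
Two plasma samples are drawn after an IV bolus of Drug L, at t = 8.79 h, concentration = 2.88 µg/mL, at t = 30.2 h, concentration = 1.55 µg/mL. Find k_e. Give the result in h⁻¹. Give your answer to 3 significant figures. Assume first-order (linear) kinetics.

0.0289 h⁻¹

k = ln(C₁/C₂) / (t₂ − t₁) = ln(2.88/1.55) / (30.2 − 8.79)
  = 0.6195 / 21.41 = 0.02894 h⁻¹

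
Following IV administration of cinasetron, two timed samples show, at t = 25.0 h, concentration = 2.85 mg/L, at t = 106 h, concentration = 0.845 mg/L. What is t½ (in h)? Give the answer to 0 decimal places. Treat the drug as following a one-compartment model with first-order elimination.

46 h

k = ln(C₁/C₂) / (t₂ − t₁) = ln(2.85/0.845) / (106 − 25.0)
  = 1.216 / 81.00 = 0.01501 h⁻¹
t½ = ln2 / k = 0.693147 / 0.01501 = 46.18 h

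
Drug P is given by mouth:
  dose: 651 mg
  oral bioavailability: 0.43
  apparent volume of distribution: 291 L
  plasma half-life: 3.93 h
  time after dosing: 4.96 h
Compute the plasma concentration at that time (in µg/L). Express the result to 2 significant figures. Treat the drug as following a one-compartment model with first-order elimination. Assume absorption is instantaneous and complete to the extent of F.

Amount reaching circulation = F × Dose = 0.43 × 651.0 = 279.9 mg
C₀ = F·Dose / Vd = 279.9 / 291 = 0.9619 mg/L
k = ln2 / t½ = 0.693147 / 3.93 = 0.1764 h⁻¹
C = C₀ · e^(−k·t) = 0.9619 × e^(−0.1764 × 4.96)
  = 0.9619 × 0.4169 = 0.4010 mg/L
Convert: 0.4010 mg/L × 1000 = 401.0 µg/L

400 µg/L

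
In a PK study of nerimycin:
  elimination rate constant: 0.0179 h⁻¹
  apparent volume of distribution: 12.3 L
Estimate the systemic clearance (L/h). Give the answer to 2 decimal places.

CL = k × Vd = 0.0179 × 12.3 = 0.2202 L/h

0.22 L/h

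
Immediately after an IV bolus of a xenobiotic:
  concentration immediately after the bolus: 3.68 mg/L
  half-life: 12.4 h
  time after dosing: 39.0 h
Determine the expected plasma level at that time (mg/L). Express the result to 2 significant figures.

0.42 mg/L

k = ln2 / t½ = 0.693147 / 12.4 = 0.05590 h⁻¹
C = C₀ · e^(−k·t) = 3.680 × e^(−0.05590 × 39.0)
  = 3.680 × 0.1130 = 0.4158 mg/L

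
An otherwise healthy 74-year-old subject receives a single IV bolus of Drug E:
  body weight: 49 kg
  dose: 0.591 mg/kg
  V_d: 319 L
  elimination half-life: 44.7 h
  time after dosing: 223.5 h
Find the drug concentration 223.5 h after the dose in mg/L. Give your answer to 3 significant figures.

0.00284 mg/L

Total dose = 0.591 × 49 = 28.96 mg
C₀ = Dose / Vd = 28.96 / 319 = 0.09078 mg/L
k = ln2 / t½ = 0.693147 / 44.7 = 0.01551 h⁻¹
t / t½ = 223.5 / 44.7 = 5 half-lives
C = C₀ × (1/2)^5 = 0.09078 × 0.03125 = 0.002837 mg/L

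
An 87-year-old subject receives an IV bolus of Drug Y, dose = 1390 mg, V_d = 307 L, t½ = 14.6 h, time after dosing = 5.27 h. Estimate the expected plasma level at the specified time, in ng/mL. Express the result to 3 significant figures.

3530 ng/mL

C₀ = Dose / Vd = 1390 / 307 = 4.528 mg/L
k = ln2 / t½ = 0.693147 / 14.6 = 0.04748 h⁻¹
C = C₀ · e^(−k·t) = 4.528 × e^(−0.04748 × 5.27)
  = 4.528 × 0.7786 = 3.526 mg/L
Convert: 3.526 mg/L × 1000 = 3526 ng/mL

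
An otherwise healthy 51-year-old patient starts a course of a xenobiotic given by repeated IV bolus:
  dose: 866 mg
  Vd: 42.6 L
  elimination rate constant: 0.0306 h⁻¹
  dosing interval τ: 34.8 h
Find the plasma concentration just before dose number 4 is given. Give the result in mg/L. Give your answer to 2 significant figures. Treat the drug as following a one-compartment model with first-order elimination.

10 mg/L

C₀ per dose = Dose / Vd = 866 / 42.6 = 20.33 mg/L
Fraction remaining after one interval: r = e^(−kτ) = e^(−0.03060 × 34.8) = 0.3448
Before dose 4, 3 doses have been given (aged 1τ, 2τ, 3τ).
C_trough = C₀ × (r + r² + … + r^3) = C₀ × r(1−r^3)/(1−r)
        = 20.33 × 0.3448 × (1 − 0.04099) / (1 − 0.3448) = 10.26 mg/L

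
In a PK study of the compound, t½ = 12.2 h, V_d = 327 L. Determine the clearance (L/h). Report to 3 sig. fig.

18.6 L/h

k = ln2 / t½ = 0.693147 / 12.2 = 0.05682 h⁻¹
CL = k × Vd = 0.05682 × 327 = 18.58 L/h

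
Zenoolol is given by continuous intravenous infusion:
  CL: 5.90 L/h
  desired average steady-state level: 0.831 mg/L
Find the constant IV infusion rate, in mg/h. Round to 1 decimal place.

At steady state, infusion rate R₀ = Css × CL = 0.831 × 5.900 = 4.903 mg/h

4.9 mg/h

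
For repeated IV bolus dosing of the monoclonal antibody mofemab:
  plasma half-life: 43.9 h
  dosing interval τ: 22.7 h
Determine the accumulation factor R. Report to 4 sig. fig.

k = ln2 / t½ = 0.693147 / 43.9 = 0.01579 h⁻¹
e^(−kτ) = e^(−0.01579 × 22.7) = 0.6988
Accumulation ratio R = 1 / (1 − e^(−kτ)) = 1 / (1 − 0.6988) = 3.320

3.320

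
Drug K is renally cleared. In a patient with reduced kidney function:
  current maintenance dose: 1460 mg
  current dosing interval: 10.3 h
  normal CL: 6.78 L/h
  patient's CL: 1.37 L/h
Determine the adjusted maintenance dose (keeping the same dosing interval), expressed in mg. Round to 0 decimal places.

295 mg

To keep the same average steady-state level, dosing rate must scale with clearance.
CL ratio = 1.37 / 6.78 = 0.2021
New dose (same interval) = 1460 × 0.2021 = 295.1 mg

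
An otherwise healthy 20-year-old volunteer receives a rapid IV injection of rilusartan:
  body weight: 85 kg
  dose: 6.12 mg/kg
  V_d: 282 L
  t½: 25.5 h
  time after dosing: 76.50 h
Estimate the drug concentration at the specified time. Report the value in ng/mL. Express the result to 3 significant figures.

231 ng/mL

Total dose = 6.12 × 85 = 520.2 mg
C₀ = Dose / Vd = 520.2 / 282 = 1.845 mg/L
k = ln2 / t½ = 0.693147 / 25.5 = 0.02718 h⁻¹
t / t½ = 76.50 / 25.5 = 3 half-lives
C = C₀ × (1/2)^3 = 1.845 × 0.1250 = 0.2306 mg/L
Convert: 0.2306 mg/L × 1000 = 230.6 ng/mL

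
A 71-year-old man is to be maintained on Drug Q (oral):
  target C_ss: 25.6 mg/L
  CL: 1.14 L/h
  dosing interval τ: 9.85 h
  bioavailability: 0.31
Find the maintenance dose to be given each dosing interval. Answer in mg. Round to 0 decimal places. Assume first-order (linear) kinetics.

At steady state, F × (Dose/τ) = Css × CL.
Dose = Css × CL × τ / F = 25.6 × 1.140 × 9.85 / 0.31 = 927.3 mg

927 mg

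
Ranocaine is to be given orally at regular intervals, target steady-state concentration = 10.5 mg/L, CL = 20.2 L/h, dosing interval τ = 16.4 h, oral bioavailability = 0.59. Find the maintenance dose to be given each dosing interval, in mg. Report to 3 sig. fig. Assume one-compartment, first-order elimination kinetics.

5900 mg

At steady state, F × (Dose/τ) = Css × CL.
Dose = Css × CL × τ / F = 10.5 × 20.20 × 16.4 / 0.59 = 5896 mg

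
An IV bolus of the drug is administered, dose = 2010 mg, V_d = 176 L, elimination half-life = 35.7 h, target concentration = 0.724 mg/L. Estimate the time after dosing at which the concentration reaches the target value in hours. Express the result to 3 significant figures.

142 h

C₀ = Dose / Vd = 2010 / 176 = 11.42 mg/L
k = ln2 / t½ = 0.693147 / 35.7 = 0.01942 h⁻¹
t = ln(C₀ / C) / k = ln(11.42 / 0.724) / 0.01942
  = ln(15.77) / 0.01942 = 2.758 / 0.01942 = 142.0 h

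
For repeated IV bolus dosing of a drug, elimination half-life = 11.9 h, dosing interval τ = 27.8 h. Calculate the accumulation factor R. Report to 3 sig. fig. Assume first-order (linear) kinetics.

1.25

k = ln2 / t½ = 0.693147 / 11.9 = 0.05825 h⁻¹
e^(−kτ) = e^(−0.05825 × 27.8) = 0.1980
Accumulation ratio R = 1 / (1 − e^(−kτ)) = 1 / (1 − 0.1980) = 1.247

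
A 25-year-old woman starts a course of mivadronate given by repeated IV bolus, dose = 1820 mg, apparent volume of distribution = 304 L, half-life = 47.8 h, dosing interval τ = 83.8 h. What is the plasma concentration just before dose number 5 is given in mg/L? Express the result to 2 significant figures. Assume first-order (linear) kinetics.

2.5 mg/L

C₀ per dose = Dose / Vd = 1820 / 304 = 5.987 mg/L
k = ln2 / t½ = 0.693147 / 47.8 = 0.01450 h⁻¹
Fraction remaining after one interval: r = e^(−kτ) = e^(−0.01450 × 83.8) = 0.2967
Before dose 5, 4 doses have been given (aged 1τ, 2τ, 3τ, 4τ).
C_trough = C₀ × (r + r² + … + r^4) = C₀ × r(1−r^4)/(1−r)
        = 5.987 × 0.2967 × (1 − 0.007749) / (1 − 0.2967) = 2.506 mg/L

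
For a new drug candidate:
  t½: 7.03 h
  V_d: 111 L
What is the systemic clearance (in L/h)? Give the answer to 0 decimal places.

k = ln2 / t½ = 0.693147 / 7.03 = 0.09860 h⁻¹
CL = k × Vd = 0.09860 × 111 = 10.94 L/h

11 L/h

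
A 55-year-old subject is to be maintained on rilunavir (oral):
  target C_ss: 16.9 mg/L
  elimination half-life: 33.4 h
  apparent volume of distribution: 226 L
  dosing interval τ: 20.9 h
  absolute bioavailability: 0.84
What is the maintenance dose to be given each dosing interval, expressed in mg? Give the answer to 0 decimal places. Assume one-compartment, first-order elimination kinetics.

1972 mg

k = ln2 / t½ = 0.693147 / 33.4 = 0.02075 h⁻¹
CL = k × Vd = 0.02075 × 226 = 4.690 L/h
At steady state, F × (Dose/τ) = Css × CL.
Dose = Css × CL × τ / F = 16.9 × 4.690 × 20.9 / 0.84 = 1972 mg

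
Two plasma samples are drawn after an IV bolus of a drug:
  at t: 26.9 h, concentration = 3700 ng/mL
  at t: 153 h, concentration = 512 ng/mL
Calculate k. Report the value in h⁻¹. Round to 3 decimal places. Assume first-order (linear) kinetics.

k = ln(C₁/C₂) / (t₂ − t₁) = ln(3700/512) / (153 − 26.9)
  = 1.978 / 126.1 = 0.01569 h⁻¹

0.016 h⁻¹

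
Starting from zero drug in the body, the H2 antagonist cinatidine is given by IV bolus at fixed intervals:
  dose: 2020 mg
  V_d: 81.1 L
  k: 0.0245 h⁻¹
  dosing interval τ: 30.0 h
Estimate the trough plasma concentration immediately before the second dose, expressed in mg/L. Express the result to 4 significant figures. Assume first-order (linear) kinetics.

C₀ per dose = Dose / Vd = 2020 / 81.1 = 24.91 mg/L
Fraction remaining after one interval: r = e^(−kτ) = e^(−0.02450 × 30.0) = 0.4795
Before dose 2, 1 dose has been given (aged 1τ).
C_trough = C₀ × r = 24.91 × 0.4795 = 11.94 mg/L

11.94 mg/L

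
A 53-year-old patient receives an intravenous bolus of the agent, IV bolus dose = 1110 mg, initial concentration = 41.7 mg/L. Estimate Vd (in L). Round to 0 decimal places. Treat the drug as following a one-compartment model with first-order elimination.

27 L

Vd = Dose / C₀ = 1110 / 41.7 = 26.62 L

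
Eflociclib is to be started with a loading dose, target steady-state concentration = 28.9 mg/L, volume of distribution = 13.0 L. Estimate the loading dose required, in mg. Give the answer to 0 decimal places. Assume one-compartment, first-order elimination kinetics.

376 mg

LD = Css × Vd = 28.9 × 13.0 = 375.7 mg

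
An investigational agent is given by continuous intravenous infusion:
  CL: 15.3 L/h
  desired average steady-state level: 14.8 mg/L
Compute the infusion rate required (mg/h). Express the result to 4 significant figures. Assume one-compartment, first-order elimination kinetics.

At steady state, infusion rate R₀ = Css × CL = 14.8 × 15.30 = 226.4 mg/h

226.4 mg/h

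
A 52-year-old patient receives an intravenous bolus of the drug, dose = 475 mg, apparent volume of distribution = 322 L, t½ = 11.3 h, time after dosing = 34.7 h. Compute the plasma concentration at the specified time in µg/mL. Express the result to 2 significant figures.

0.18 µg/mL

C₀ = Dose / Vd = 475.0 / 322 = 1.475 mg/L
k = ln2 / t½ = 0.693147 / 11.3 = 0.06134 h⁻¹
C = C₀ · e^(−k·t) = 1.475 × e^(−0.06134 × 34.7)
  = 1.475 × 0.1190 = 0.1755 mg/L
(0.1755 mg/L = 0.1755 µg/mL)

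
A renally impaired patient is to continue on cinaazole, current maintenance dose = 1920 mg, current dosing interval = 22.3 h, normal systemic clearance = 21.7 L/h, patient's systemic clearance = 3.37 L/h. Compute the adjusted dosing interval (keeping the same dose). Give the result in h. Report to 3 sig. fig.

To keep the same average steady-state level, dosing rate must scale with clearance.
CL ratio = 3.37 / 21.7 = 0.1553
New interval (same dose) = 22.3 / 0.1553 = 143.6 h

144 h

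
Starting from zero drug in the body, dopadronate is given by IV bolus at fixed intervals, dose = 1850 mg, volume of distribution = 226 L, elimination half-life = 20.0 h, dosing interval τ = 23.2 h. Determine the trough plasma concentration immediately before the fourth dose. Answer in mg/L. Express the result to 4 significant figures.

C₀ per dose = Dose / Vd = 1850 / 226 = 8.186 mg/L
k = ln2 / t½ = 0.693147 / 20.0 = 0.03466 h⁻¹
Fraction remaining after one interval: r = e^(−kτ) = e^(−0.03466 × 23.2) = 0.4475
Before dose 4, 3 doses have been given (aged 1τ, 2τ, 3τ).
C_trough = C₀ × (r + r² + … + r^3) = C₀ × r(1−r^3)/(1−r)
        = 8.186 × 0.4475 × (1 − 0.08961) / (1 − 0.4475) = 6.036 mg/L

6.036 mg/L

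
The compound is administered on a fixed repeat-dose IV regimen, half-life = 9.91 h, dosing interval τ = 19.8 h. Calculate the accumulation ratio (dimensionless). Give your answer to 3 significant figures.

k = ln2 / t½ = 0.693147 / 9.91 = 0.06994 h⁻¹
e^(−kτ) = e^(−0.06994 × 19.8) = 0.2504
Accumulation ratio R = 1 / (1 − e^(−kτ)) = 1 / (1 − 0.2504) = 1.334

1.33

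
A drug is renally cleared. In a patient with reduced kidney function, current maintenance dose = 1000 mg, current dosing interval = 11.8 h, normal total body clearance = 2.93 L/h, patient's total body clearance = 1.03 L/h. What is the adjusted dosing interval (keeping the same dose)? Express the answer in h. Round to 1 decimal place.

To keep the same average steady-state level, dosing rate must scale with clearance.
CL ratio = 1.03 / 2.93 = 0.3515
New interval (same dose) = 11.8 / 0.3515 = 33.57 h

33.6 h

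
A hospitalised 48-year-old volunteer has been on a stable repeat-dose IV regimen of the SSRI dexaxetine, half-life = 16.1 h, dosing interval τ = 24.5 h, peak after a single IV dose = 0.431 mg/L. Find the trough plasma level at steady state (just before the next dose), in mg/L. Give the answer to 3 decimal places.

0.230 mg/L

k = ln2 / t½ = 0.693147 / 16.1 = 0.04305 h⁻¹
e^(−kτ) = e^(−0.04305 × 24.5) = 0.3483
Accumulation ratio R = 1 / (1 − e^(−kτ)) = 1 / (1 − 0.3483) = 1.534
Steady-state trough = C₀ × R × e^(−kτ) = 0.431 × 1.534 × 0.3483 = 0.2303 mg/L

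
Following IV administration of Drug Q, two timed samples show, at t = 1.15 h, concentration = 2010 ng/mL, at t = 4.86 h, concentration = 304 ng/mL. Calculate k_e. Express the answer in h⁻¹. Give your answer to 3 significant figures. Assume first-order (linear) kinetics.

0.509 h⁻¹

k = ln(C₁/C₂) / (t₂ − t₁) = ln(2010/304) / (4.86 − 1.15)
  = 1.889 / 3.710 = 0.5092 h⁻¹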